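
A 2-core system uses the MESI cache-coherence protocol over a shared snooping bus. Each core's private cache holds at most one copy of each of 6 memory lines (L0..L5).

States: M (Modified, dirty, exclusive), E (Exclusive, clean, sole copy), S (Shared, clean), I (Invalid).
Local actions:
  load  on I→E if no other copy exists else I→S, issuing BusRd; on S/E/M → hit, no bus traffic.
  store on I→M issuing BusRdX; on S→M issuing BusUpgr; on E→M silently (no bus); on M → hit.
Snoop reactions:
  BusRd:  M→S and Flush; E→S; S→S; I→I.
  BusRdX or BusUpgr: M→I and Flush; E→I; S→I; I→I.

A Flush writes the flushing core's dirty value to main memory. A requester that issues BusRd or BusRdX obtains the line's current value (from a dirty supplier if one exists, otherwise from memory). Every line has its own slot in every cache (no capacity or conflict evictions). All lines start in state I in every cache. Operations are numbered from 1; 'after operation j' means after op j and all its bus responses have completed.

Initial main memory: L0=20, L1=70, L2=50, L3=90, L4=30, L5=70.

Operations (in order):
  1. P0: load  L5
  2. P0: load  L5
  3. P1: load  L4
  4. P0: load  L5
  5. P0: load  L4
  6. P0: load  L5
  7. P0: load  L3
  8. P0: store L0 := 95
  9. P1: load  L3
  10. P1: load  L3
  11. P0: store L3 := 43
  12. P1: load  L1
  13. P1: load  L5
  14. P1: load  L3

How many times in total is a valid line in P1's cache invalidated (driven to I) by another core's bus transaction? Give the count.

1. P0: load  L5  bus=[BusRd]  L5: P0=E P1=I  mem[L5]=70
2. P0: load  L5  bus=[-]  L5: P0=E P1=I  mem[L5]=70
3. P1: load  L4  bus=[BusRd]  L4: P0=I P1=E  mem[L4]=30
4. P0: load  L5  bus=[-]  L5: P0=E P1=I  mem[L5]=70
5. P0: load  L4  bus=[BusRd]  L4: P0=S P1=S  mem[L4]=30
6. P0: load  L5  bus=[-]  L5: P0=E P1=I  mem[L5]=70
7. P0: load  L3  bus=[BusRd]  L3: P0=E P1=I  mem[L3]=90
8. P0: store L0 := 95  bus=[BusRdX]  L0: P0=M P1=I  mem[L0]=20
9. P1: load  L3  bus=[BusRd]  L3: P0=S P1=S  mem[L3]=90
10. P1: load  L3  bus=[-]  L3: P0=S P1=S  mem[L3]=90
11. P0: store L3 := 43  bus=[BusUpgr]  L3: P0=M P1=I  mem[L3]=90
12. P1: load  L1  bus=[BusRd]  L1: P0=I P1=E  mem[L1]=70
13. P1: load  L5  bus=[BusRd]  L5: P0=S P1=S  mem[L5]=70
14. P1: load  L3  bus=[BusRd,Flush]  L3: P0=S P1=S  mem[L3]=43

invalidations = 1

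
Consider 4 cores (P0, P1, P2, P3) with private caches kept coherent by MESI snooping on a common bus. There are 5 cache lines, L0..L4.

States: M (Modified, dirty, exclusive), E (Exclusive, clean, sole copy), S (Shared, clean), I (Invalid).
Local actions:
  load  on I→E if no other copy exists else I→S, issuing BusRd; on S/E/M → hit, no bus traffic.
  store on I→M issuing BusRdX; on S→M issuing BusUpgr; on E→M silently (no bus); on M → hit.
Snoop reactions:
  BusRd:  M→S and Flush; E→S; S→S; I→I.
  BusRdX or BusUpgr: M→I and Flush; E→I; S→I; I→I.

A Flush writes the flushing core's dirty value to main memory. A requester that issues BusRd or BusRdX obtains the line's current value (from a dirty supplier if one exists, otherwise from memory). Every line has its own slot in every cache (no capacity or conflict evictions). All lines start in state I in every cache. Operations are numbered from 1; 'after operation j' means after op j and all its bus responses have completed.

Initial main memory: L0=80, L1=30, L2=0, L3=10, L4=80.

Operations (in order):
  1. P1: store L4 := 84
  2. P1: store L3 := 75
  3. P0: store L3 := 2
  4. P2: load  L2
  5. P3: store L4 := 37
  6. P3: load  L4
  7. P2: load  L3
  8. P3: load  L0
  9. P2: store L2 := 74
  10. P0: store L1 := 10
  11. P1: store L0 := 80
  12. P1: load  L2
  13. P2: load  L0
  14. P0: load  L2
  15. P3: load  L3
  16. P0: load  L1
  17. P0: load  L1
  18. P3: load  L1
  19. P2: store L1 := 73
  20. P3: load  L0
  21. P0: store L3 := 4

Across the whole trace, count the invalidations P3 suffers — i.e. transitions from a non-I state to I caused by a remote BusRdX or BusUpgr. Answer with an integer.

1. P1: store L4 := 84  bus=[BusRdX]  L4: P0=I P1=M P2=I P3=I  mem[L4]=80
2. P1: store L3 := 75  bus=[BusRdX]  L3: P0=I P1=M P2=I P3=I  mem[L3]=10
3. P0: store L3 := 2  bus=[BusRdX,Flush]  L3: P0=M P1=I P2=I P3=I  mem[L3]=75
4. P2: load  L2  bus=[BusRd]  L2: P0=I P1=I P2=E P3=I  mem[L2]=0
5. P3: store L4 := 37  bus=[BusRdX,Flush]  L4: P0=I P1=I P2=I P3=M  mem[L4]=84
6. P3: load  L4  bus=[-]  L4: P0=I P1=I P2=I P3=M  mem[L4]=84
7. P2: load  L3  bus=[BusRd,Flush]  L3: P0=S P1=I P2=S P3=I  mem[L3]=2
8. P3: load  L0  bus=[BusRd]  L0: P0=I P1=I P2=I P3=E  mem[L0]=80
9. P2: store L2 := 74  bus=[-]  L2: P0=I P1=I P2=M P3=I  mem[L2]=0
10. P0: store L1 := 10  bus=[BusRdX]  L1: P0=M P1=I P2=I P3=I  mem[L1]=30
11. P1: store L0 := 80  bus=[BusRdX]  L0: P0=I P1=M P2=I P3=I  mem[L0]=80
12. P1: load  L2  bus=[BusRd,Flush]  L2: P0=I P1=S P2=S P3=I  mem[L2]=74
13. P2: load  L0  bus=[BusRd,Flush]  L0: P0=I P1=S P2=S P3=I  mem[L0]=80
14. P0: load  L2  bus=[BusRd]  L2: P0=S P1=S P2=S P3=I  mem[L2]=74
15. P3: load  L3  bus=[BusRd]  L3: P0=S P1=I P2=S P3=S  mem[L3]=2
16. P0: load  L1  bus=[-]  L1: P0=M P1=I P2=I P3=I  mem[L1]=30
17. P0: load  L1  bus=[-]  L1: P0=M P1=I P2=I P3=I  mem[L1]=30
18. P3: load  L1  bus=[BusRd,Flush]  L1: P0=S P1=I P2=I P3=S  mem[L1]=10
19. P2: store L1 := 73  bus=[BusRdX]  L1: P0=I P1=I P2=M P3=I  mem[L1]=10
20. P3: load  L0  bus=[BusRd]  L0: P0=I P1=S P2=S P3=S  mem[L0]=80
21. P0: store L3 := 4  bus=[BusUpgr]  L3: P0=M P1=I P2=I P3=I  mem[L3]=2

invalidations = 3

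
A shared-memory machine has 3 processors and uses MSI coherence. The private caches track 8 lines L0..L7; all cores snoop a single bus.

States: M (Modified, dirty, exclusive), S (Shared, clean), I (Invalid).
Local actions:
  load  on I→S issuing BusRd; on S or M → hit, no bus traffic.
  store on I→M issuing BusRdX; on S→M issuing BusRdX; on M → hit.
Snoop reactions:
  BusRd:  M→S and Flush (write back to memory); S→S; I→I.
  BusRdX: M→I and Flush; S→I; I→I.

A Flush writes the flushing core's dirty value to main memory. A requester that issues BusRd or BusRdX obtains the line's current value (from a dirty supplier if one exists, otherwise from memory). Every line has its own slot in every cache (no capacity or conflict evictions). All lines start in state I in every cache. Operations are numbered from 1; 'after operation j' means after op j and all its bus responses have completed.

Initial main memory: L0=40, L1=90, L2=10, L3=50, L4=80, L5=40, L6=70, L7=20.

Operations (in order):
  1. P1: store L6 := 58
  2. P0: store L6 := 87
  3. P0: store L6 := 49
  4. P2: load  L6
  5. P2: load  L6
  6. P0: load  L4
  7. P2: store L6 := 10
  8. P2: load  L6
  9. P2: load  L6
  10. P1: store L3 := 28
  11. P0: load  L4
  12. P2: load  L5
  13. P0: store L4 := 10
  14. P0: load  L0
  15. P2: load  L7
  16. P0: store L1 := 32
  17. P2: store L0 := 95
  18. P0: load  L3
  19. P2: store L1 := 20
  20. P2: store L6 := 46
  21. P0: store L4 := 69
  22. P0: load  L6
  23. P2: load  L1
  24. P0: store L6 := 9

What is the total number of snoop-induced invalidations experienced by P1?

1. P1: store L6 := 58  bus=[BusRdX]  L6: P0=I P1=M P2=I  mem[L6]=70
2. P0: store L6 := 87  bus=[BusRdX,Flush]  L6: P0=M P1=I P2=I  mem[L6]=58
3. P0: store L6 := 49  bus=[-]  L6: P0=M P1=I P2=I  mem[L6]=58
4. P2: load  L6  bus=[BusRd,Flush]  L6: P0=S P1=I P2=S  mem[L6]=49
5. P2: load  L6  bus=[-]  L6: P0=S P1=I P2=S  mem[L6]=49
6. P0: load  L4  bus=[BusRd]  L4: P0=S P1=I P2=I  mem[L4]=80
7. P2: store L6 := 10  bus=[BusRdX]  L6: P0=I P1=I P2=M  mem[L6]=49
8. P2: load  L6  bus=[-]  L6: P0=I P1=I P2=M  mem[L6]=49
9. P2: load  L6  bus=[-]  L6: P0=I P1=I P2=M  mem[L6]=49
10. P1: store L3 := 28  bus=[BusRdX]  L3: P0=I P1=M P2=I  mem[L3]=50
11. P0: load  L4  bus=[-]  L4: P0=S P1=I P2=I  mem[L4]=80
12. P2: load  L5  bus=[BusRd]  L5: P0=I P1=I P2=S  mem[L5]=40
13. P0: store L4 := 10  bus=[BusRdX]  L4: P0=M P1=I P2=I  mem[L4]=80
14. P0: load  L0  bus=[BusRd]  L0: P0=S P1=I P2=I  mem[L0]=40
15. P2: load  L7  bus=[BusRd]  L7: P0=I P1=I P2=S  mem[L7]=20
16. P0: store L1 := 32  bus=[BusRdX]  L1: P0=M P1=I P2=I  mem[L1]=90
17. P2: store L0 := 95  bus=[BusRdX]  L0: P0=I P1=I P2=M  mem[L0]=40
18. P0: load  L3  bus=[BusRd,Flush]  L3: P0=S P1=S P2=I  mem[L3]=28
19. P2: store L1 := 20  bus=[BusRdX,Flush]  L1: P0=I P1=I P2=M  mem[L1]=32
20. P2: store L6 := 46  bus=[-]  L6: P0=I P1=I P2=M  mem[L6]=49
21. P0: store L4 := 69  bus=[-]  L4: P0=M P1=I P2=I  mem[L4]=80
22. P0: load  L6  bus=[BusRd,Flush]  L6: P0=S P1=I P2=S  mem[L6]=46
23. P2: load  L1  bus=[-]  L1: P0=I P1=I P2=M  mem[L1]=32
24. P0: store L6 := 9  bus=[BusRdX]  L6: P0=M P1=I P2=I  mem[L6]=46

invalidations = 1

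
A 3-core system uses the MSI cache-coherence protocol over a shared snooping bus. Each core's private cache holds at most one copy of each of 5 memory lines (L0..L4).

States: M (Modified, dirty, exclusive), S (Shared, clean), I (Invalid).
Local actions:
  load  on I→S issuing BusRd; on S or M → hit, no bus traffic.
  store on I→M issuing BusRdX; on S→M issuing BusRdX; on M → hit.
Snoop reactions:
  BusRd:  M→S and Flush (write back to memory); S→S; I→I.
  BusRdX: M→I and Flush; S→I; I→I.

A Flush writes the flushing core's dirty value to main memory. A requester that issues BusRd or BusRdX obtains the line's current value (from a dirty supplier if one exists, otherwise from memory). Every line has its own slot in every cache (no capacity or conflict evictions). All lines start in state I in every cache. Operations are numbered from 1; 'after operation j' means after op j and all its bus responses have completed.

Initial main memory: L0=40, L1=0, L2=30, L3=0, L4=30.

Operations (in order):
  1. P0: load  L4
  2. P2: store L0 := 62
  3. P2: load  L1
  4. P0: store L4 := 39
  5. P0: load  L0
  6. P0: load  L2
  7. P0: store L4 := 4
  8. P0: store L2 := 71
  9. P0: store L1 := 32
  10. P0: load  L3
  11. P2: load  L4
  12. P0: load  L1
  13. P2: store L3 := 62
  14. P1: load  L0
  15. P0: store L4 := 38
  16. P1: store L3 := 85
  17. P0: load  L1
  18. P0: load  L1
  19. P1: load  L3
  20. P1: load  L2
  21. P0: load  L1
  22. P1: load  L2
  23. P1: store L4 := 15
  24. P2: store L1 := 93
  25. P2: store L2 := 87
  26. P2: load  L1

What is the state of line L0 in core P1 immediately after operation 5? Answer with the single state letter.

step 1: P0: load  L4  ⟶  SII  (L4)  txn=BusRd  M[L4]=30
step 2: P2: store L0 := 62  ⟶  IIM  (L0)  txn=BusRdX  M[L0]=40
step 3: P2: load  L1  ⟶  IIS  (L1)  txn=BusRd  M[L1]=0
step 4: P0: store L4 := 39  ⟶  MII  (L4)  txn=BusRdX  M[L4]=30
step 5: P0: load  L0  ⟶  SIS  (L0)  txn=BusRd+Flush  M[L0]=62
step 6: P0: load  L2  ⟶  SII  (L2)  txn=BusRd  M[L2]=30
step 7: P0: store L4 := 4  ⟶  MII  (L4)  txn=∅  M[L4]=30
step 8: P0: store L2 := 71  ⟶  MII  (L2)  txn=BusRdX  M[L2]=30
step 9: P0: store L1 := 32  ⟶  MII  (L1)  txn=BusRdX  M[L1]=0
step 10: P0: load  L3  ⟶  SII  (L3)  txn=BusRd  M[L3]=0
step 11: P2: load  L4  ⟶  SIS  (L4)  txn=BusRd+Flush  M[L4]=4
step 12: P0: load  L1  ⟶  MII  (L1)  txn=∅  M[L1]=0
step 13: P2: store L3 := 62  ⟶  IIM  (L3)  txn=BusRdX  M[L3]=0
step 14: P1: load  L0  ⟶  SSS  (L0)  txn=BusRd  M[L0]=62
step 15: P0: store L4 := 38  ⟶  MII  (L4)  txn=BusRdX  M[L4]=4
step 16: P1: store L3 := 85  ⟶  IMI  (L3)  txn=BusRdX+Flush  M[L3]=62
step 17: P0: load  L1  ⟶  MII  (L1)  txn=∅  M[L1]=0
step 18: P0: load  L1  ⟶  MII  (L1)  txn=∅  M[L1]=0
step 19: P1: load  L3  ⟶  IMI  (L3)  txn=∅  M[L3]=62
step 20: P1: load  L2  ⟶  SSI  (L2)  txn=BusRd+Flush  M[L2]=71
step 21: P0: load  L1  ⟶  MII  (L1)  txn=∅  M[L1]=0
step 22: P1: load  L2  ⟶  SSI  (L2)  txn=∅  M[L2]=71
step 23: P1: store L4 := 15  ⟶  IMI  (L4)  txn=BusRdX+Flush  M[L4]=38
step 24: P2: store L1 := 93  ⟶  IIM  (L1)  txn=BusRdX+Flush  M[L1]=32
step 25: P2: store L2 := 87  ⟶  IIM  (L2)  txn=BusRdX  M[L2]=71
step 26: P2: load  L1  ⟶  IIM  (L1)  txn=∅  M[L1]=32

state = I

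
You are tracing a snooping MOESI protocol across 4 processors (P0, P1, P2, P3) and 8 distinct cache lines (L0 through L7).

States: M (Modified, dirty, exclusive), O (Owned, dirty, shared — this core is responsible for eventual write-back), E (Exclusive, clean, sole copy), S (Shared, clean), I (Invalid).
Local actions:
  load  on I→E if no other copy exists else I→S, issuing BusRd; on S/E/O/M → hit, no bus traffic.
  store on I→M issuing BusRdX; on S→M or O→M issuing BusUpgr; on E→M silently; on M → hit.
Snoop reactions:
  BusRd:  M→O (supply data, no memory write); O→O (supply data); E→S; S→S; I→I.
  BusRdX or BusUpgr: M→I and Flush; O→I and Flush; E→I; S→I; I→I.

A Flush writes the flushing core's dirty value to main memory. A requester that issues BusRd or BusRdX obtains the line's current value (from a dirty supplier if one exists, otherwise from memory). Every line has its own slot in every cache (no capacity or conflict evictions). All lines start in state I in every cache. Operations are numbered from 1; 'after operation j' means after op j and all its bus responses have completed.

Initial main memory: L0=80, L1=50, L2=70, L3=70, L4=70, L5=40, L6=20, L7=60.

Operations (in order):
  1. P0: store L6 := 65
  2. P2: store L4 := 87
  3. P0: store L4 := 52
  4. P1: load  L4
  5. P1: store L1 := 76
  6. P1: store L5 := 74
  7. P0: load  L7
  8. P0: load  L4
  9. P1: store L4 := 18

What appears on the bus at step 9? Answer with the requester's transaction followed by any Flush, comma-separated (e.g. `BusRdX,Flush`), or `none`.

step 1: P0: store L6 := 65  ⟶  MIII  (L6)  txn=BusRdX  M[L6]=20
step 2: P2: store L4 := 87  ⟶  IIMI  (L4)  txn=BusRdX  M[L4]=70
step 3: P0: store L4 := 52  ⟶  MIII  (L4)  txn=BusRdX+Flush  M[L4]=87
step 4: P1: load  L4  ⟶  OSII  (L4)  txn=BusRd  M[L4]=87
step 5: P1: store L1 := 76  ⟶  IMII  (L1)  txn=BusRdX  M[L1]=50
step 6: P1: store L5 := 74  ⟶  IMII  (L5)  txn=BusRdX  M[L5]=40
step 7: P0: load  L7  ⟶  EIII  (L7)  txn=BusRd  M[L7]=60
step 8: P0: load  L4  ⟶  OSII  (L4)  txn=∅  M[L4]=87
step 9: P1: store L4 := 18  ⟶  IMII  (L4)  txn=BusUpgr+Flush  M[L4]=52

bus = BusUpgr,Flush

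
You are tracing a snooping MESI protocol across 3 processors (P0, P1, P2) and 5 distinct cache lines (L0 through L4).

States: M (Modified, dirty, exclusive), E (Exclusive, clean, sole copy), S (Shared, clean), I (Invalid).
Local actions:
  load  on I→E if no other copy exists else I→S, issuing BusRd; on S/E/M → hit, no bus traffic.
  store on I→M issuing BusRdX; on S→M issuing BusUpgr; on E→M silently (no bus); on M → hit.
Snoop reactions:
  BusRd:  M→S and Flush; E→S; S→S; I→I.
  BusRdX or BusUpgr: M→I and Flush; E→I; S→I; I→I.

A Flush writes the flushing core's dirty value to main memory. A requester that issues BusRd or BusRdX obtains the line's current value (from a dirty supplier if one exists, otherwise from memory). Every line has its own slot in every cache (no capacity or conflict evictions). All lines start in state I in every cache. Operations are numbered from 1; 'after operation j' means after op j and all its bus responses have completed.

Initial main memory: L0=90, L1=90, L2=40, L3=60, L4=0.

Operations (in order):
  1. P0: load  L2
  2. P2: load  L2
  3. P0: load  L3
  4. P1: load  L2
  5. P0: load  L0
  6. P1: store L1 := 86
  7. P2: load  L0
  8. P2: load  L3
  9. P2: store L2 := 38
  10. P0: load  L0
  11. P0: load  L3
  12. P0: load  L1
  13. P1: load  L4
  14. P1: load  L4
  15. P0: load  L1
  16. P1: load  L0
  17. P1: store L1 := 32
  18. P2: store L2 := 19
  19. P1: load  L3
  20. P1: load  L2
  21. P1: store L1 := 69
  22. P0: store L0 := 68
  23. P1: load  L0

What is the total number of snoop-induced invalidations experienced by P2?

invalidations = 1

[1] P0: load  L2 | P0:E(40), P1:I, P2:I | bus: BusRd
[2] P2: load  L2 | P0:S(40), P1:I, P2:S(40) | bus: BusRd
[3] P0: load  L3 | P0:E(60), P1:I, P2:I | bus: BusRd
[4] P1: load  L2 | P0:S(40), P1:S(40), P2:S(40) | bus: BusRd
[5] P0: load  L0 | P0:E(90), P1:I, P2:I | bus: BusRd
[6] P1: store L1 := 86 | P0:I, P1:M(86), P2:I | bus: BusRdX
[7] P2: load  L0 | P0:S(90), P1:I, P2:S(90) | bus: BusRd
[8] P2: load  L3 | P0:S(60), P1:I, P2:S(60) | bus: BusRd
[9] P2: store L2 := 38 | P0:I, P1:I, P2:M(38) | bus: BusUpgr
[10] P0: load  L0 | P0:S(90), P1:I, P2:S(90) | bus: none
[11] P0: load  L3 | P0:S(60), P1:I, P2:S(60) | bus: none
[12] P0: load  L1 | P0:S(86), P1:S(86), P2:I | bus: BusRd,Flush
[13] P1: load  L4 | P0:I, P1:E(0), P2:I | bus: BusRd
[14] P1: load  L4 | P0:I, P1:E(0), P2:I | bus: none
[15] P0: load  L1 | P0:S(86), P1:S(86), P2:I | bus: none
[16] P1: load  L0 | P0:S(90), P1:S(90), P2:S(90) | bus: BusRd
[17] P1: store L1 := 32 | P0:I, P1:M(32), P2:I | bus: BusUpgr
[18] P2: store L2 := 19 | P0:I, P1:I, P2:M(19) | bus: none
[19] P1: load  L3 | P0:S(60), P1:S(60), P2:S(60) | bus: BusRd
[20] P1: load  L2 | P0:I, P1:S(19), P2:S(19) | bus: BusRd,Flush
[21] P1: store L1 := 69 | P0:I, P1:M(69), P2:I | bus: none
[22] P0: store L0 := 68 | P0:M(68), P1:I, P2:I | bus: BusUpgr
[23] P1: load  L0 | P0:S(68), P1:S(68), P2:I | bus: BusRd,Flush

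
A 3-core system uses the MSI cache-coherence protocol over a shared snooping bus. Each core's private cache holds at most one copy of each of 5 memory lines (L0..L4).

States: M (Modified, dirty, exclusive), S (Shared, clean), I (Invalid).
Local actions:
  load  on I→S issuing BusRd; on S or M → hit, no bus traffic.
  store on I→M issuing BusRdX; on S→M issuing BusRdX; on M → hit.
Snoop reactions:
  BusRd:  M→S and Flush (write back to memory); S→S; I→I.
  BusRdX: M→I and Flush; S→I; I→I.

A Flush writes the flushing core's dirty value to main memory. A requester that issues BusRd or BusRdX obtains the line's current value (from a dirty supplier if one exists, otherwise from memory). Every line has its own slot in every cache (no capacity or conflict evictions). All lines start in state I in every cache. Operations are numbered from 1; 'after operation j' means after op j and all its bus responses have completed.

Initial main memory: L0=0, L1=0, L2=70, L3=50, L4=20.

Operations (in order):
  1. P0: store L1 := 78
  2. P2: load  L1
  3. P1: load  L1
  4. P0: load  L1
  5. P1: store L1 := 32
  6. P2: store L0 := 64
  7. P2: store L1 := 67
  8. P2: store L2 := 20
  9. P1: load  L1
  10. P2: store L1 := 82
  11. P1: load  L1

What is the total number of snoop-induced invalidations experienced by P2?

invalidations = 1

1. P0: store L1 := 78  bus=[BusRdX]  L1: P0=M P1=I P2=I  mem[L1]=0
2. P2: load  L1  bus=[BusRd,Flush]  L1: P0=S P1=I P2=S  mem[L1]=78
3. P1: load  L1  bus=[BusRd]  L1: P0=S P1=S P2=S  mem[L1]=78
4. P0: load  L1  bus=[-]  L1: P0=S P1=S P2=S  mem[L1]=78
5. P1: store L1 := 32  bus=[BusRdX]  L1: P0=I P1=M P2=I  mem[L1]=78
6. P2: store L0 := 64  bus=[BusRdX]  L0: P0=I P1=I P2=M  mem[L0]=0
7. P2: store L1 := 67  bus=[BusRdX,Flush]  L1: P0=I P1=I P2=M  mem[L1]=32
8. P2: store L2 := 20  bus=[BusRdX]  L2: P0=I P1=I P2=M  mem[L2]=70
9. P1: load  L1  bus=[BusRd,Flush]  L1: P0=I P1=S P2=S  mem[L1]=67
10. P2: store L1 := 82  bus=[BusRdX]  L1: P0=I P1=I P2=M  mem[L1]=67
11. P1: load  L1  bus=[BusRd,Flush]  L1: P0=I P1=S P2=S  mem[L1]=82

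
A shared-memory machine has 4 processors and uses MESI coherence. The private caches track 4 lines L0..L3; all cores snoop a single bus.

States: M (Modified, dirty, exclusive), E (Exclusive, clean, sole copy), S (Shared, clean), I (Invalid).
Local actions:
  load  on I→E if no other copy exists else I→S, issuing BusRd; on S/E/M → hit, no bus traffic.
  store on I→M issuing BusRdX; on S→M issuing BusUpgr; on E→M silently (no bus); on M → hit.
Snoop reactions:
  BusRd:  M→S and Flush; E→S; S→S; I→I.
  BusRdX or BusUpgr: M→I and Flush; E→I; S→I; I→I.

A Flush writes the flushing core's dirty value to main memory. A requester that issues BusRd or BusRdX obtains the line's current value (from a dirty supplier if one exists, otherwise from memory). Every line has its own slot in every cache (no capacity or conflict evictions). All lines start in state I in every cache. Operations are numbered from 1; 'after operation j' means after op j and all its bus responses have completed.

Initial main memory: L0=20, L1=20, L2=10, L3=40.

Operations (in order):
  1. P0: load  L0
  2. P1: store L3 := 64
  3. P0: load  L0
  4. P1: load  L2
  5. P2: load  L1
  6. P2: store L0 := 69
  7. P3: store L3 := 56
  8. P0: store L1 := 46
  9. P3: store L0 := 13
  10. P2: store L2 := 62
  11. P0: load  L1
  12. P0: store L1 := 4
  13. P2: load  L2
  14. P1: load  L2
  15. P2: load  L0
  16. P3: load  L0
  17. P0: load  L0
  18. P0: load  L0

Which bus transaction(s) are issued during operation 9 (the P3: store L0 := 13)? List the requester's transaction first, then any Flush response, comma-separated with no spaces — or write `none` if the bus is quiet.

bus = BusRdX,Flush

  op1 P0: load  L0 → E/I/I/I on L0; bus BusRd; mem=20
  op2 P1: store L3 := 64 → I/M/I/I on L3; bus BusRdX; mem=40
  op3 P0: load  L0 → E/I/I/I on L0; bus (none); mem=20
  op4 P1: load  L2 → I/E/I/I on L2; bus BusRd; mem=10
  op5 P2: load  L1 → I/I/E/I on L1; bus BusRd; mem=20
  op6 P2: store L0 := 69 → I/I/M/I on L0; bus BusRdX; mem=20
  op7 P3: store L3 := 56 → I/I/I/M on L3; bus BusRdX Flush; mem=64
  op8 P0: store L1 := 46 → M/I/I/I on L1; bus BusRdX; mem=20
  op9 P3: store L0 := 13 → I/I/I/M on L0; bus BusRdX Flush; mem=69
  op10 P2: store L2 := 62 → I/I/M/I on L2; bus BusRdX; mem=10
  op11 P0: load  L1 → M/I/I/I on L1; bus (none); mem=20
  op12 P0: store L1 := 4 → M/I/I/I on L1; bus (none); mem=20
  op13 P2: load  L2 → I/I/M/I on L2; bus (none); mem=10
  op14 P1: load  L2 → I/S/S/I on L2; bus BusRd Flush; mem=62
  op15 P2: load  L0 → I/I/S/S on L0; bus BusRd Flush; mem=13
  op16 P3: load  L0 → I/I/S/S on L0; bus (none); mem=13
  op17 P0: load  L0 → S/I/S/S on L0; bus BusRd; mem=13
  op18 P0: load  L0 → S/I/S/S on L0; bus (none); mem=13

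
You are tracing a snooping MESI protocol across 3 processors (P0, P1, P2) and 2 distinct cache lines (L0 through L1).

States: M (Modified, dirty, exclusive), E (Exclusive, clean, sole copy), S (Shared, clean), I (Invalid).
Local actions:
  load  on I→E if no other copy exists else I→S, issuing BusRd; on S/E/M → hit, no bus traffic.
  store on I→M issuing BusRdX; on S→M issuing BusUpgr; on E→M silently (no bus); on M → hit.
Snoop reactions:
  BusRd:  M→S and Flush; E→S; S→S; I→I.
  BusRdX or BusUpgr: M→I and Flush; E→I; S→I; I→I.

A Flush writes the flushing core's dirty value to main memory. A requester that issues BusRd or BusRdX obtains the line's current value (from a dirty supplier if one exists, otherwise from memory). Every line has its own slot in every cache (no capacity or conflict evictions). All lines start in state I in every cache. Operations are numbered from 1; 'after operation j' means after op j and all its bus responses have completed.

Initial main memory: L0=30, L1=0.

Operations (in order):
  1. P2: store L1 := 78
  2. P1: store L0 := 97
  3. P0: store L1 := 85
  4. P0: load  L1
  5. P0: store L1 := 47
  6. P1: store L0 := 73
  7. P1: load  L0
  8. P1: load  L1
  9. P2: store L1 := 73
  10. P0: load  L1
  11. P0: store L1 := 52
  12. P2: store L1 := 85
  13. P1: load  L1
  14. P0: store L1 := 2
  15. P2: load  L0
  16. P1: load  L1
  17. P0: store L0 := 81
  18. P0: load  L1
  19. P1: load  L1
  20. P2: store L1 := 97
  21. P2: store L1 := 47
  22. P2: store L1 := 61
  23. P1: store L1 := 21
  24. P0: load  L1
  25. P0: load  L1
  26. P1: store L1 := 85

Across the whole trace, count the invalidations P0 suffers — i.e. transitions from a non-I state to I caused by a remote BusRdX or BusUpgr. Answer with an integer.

  op1 P2: store L1 := 78 → I/I/M on L1; bus BusRdX; mem=0
  op2 P1: store L0 := 97 → I/M/I on L0; bus BusRdX; mem=30
  op3 P0: store L1 := 85 → M/I/I on L1; bus BusRdX Flush; mem=78
  op4 P0: load  L1 → M/I/I on L1; bus (none); mem=78
  op5 P0: store L1 := 47 → M/I/I on L1; bus (none); mem=78
  op6 P1: store L0 := 73 → I/M/I on L0; bus (none); mem=30
  op7 P1: load  L0 → I/M/I on L0; bus (none); mem=30
  op8 P1: load  L1 → S/S/I on L1; bus BusRd Flush; mem=47
  op9 P2: store L1 := 73 → I/I/M on L1; bus BusRdX; mem=47
  op10 P0: load  L1 → S/I/S on L1; bus BusRd Flush; mem=73
  op11 P0: store L1 := 52 → M/I/I on L1; bus BusUpgr; mem=73
  op12 P2: store L1 := 85 → I/I/M on L1; bus BusRdX Flush; mem=52
  op13 P1: load  L1 → I/S/S on L1; bus BusRd Flush; mem=85
  op14 P0: store L1 := 2 → M/I/I on L1; bus BusRdX; mem=85
  op15 P2: load  L0 → I/S/S on L0; bus BusRd Flush; mem=73
  op16 P1: load  L1 → S/S/I on L1; bus BusRd Flush; mem=2
  op17 P0: store L0 := 81 → M/I/I on L0; bus BusRdX; mem=73
  op18 P0: load  L1 → S/S/I on L1; bus (none); mem=2
  op19 P1: load  L1 → S/S/I on L1; bus (none); mem=2
  op20 P2: store L1 := 97 → I/I/M on L1; bus BusRdX; mem=2
  op21 P2: store L1 := 47 → I/I/M on L1; bus (none); mem=2
  op22 P2: store L1 := 61 → I/I/M on L1; bus (none); mem=2
  op23 P1: store L1 := 21 → I/M/I on L1; bus BusRdX Flush; mem=61
  op24 P0: load  L1 → S/S/I on L1; bus BusRd Flush; mem=21
  op25 P0: load  L1 → S/S/I on L1; bus (none); mem=21
  op26 P1: store L1 := 85 → I/M/I on L1; bus BusUpgr; mem=21

invalidations = 4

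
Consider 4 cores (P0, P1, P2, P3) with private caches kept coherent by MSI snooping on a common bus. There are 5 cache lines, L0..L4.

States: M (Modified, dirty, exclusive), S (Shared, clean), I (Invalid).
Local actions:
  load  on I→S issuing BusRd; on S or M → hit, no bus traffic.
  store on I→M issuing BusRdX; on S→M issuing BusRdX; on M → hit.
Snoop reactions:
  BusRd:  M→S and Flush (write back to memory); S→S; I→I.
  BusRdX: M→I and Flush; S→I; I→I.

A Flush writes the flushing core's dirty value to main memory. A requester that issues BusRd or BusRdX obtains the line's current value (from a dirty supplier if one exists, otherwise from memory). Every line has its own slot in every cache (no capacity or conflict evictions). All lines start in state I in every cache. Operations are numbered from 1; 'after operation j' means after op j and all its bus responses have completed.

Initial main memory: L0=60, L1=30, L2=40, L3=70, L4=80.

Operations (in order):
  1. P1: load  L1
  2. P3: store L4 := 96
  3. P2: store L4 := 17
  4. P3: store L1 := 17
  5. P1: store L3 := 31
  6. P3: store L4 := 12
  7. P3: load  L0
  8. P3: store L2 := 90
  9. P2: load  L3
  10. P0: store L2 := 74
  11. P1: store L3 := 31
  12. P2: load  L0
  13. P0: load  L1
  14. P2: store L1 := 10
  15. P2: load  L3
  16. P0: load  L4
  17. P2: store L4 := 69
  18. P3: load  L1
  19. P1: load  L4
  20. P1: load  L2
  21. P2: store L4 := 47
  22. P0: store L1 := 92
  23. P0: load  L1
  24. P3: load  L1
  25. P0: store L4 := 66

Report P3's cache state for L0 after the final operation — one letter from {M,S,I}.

state = S

step 1: P1: load  L1  ⟶  ISII  (L1)  txn=BusRd  M[L1]=30
step 2: P3: store L4 := 96  ⟶  IIIM  (L4)  txn=BusRdX  M[L4]=80
step 3: P2: store L4 := 17  ⟶  IIMI  (L4)  txn=BusRdX+Flush  M[L4]=96
step 4: P3: store L1 := 17  ⟶  IIIM  (L1)  txn=BusRdX  M[L1]=30
step 5: P1: store L3 := 31  ⟶  IMII  (L3)  txn=BusRdX  M[L3]=70
step 6: P3: store L4 := 12  ⟶  IIIM  (L4)  txn=BusRdX+Flush  M[L4]=17
step 7: P3: load  L0  ⟶  IIIS  (L0)  txn=BusRd  M[L0]=60
step 8: P3: store L2 := 90  ⟶  IIIM  (L2)  txn=BusRdX  M[L2]=40
step 9: P2: load  L3  ⟶  ISSI  (L3)  txn=BusRd+Flush  M[L3]=31
step 10: P0: store L2 := 74  ⟶  MIII  (L2)  txn=BusRdX+Flush  M[L2]=90
step 11: P1: store L3 := 31  ⟶  IMII  (L3)  txn=BusRdX  M[L3]=31
step 12: P2: load  L0  ⟶  IISS  (L0)  txn=BusRd  M[L0]=60
step 13: P0: load  L1  ⟶  SIIS  (L1)  txn=BusRd+Flush  M[L1]=17
step 14: P2: store L1 := 10  ⟶  IIMI  (L1)  txn=BusRdX  M[L1]=17
step 15: P2: load  L3  ⟶  ISSI  (L3)  txn=BusRd+Flush  M[L3]=31
step 16: P0: load  L4  ⟶  SIIS  (L4)  txn=BusRd+Flush  M[L4]=12
step 17: P2: store L4 := 69  ⟶  IIMI  (L4)  txn=BusRdX  M[L4]=12
step 18: P3: load  L1  ⟶  IISS  (L1)  txn=BusRd+Flush  M[L1]=10
step 19: P1: load  L4  ⟶  ISSI  (L4)  txn=BusRd+Flush  M[L4]=69
step 20: P1: load  L2  ⟶  SSII  (L2)  txn=BusRd+Flush  M[L2]=74
step 21: P2: store L4 := 47  ⟶  IIMI  (L4)  txn=BusRdX  M[L4]=69
step 22: P0: store L1 := 92  ⟶  MIII  (L1)  txn=BusRdX  M[L1]=10
step 23: P0: load  L1  ⟶  MIII  (L1)  txn=∅  M[L1]=10
step 24: P3: load  L1  ⟶  SIIS  (L1)  txn=BusRd+Flush  M[L1]=92
step 25: P0: store L4 := 66  ⟶  MIII  (L4)  txn=BusRdX+Flush  M[L4]=47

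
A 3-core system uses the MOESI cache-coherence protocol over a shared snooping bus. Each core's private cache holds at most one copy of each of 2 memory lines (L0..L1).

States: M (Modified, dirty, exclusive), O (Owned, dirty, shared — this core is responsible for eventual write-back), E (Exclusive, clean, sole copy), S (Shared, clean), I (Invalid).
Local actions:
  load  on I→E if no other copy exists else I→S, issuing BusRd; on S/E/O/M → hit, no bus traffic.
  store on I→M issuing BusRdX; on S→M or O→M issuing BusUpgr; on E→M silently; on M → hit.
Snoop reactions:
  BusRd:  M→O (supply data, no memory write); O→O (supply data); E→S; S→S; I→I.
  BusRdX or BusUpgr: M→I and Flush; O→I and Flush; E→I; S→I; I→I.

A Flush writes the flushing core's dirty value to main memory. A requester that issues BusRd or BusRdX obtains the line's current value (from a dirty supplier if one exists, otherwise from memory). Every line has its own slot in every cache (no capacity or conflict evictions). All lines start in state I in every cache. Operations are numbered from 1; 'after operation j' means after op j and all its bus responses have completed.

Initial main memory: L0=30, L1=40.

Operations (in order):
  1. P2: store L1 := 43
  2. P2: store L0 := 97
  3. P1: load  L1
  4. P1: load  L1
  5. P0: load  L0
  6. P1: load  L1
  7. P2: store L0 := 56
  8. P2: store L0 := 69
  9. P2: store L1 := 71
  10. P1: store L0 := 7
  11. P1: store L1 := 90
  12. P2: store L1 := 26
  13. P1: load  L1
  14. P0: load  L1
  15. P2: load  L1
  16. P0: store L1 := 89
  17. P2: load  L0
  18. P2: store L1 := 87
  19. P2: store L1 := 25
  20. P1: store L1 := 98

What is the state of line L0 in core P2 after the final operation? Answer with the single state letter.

state = S

  op1 P2: store L1 := 43 → I/I/M on L1; bus BusRdX; mem=40
  op2 P2: store L0 := 97 → I/I/M on L0; bus BusRdX; mem=30
  op3 P1: load  L1 → I/S/O on L1; bus BusRd; mem=40
  op4 P1: load  L1 → I/S/O on L1; bus (none); mem=40
  op5 P0: load  L0 → S/I/O on L0; bus BusRd; mem=30
  op6 P1: load  L1 → I/S/O on L1; bus (none); mem=40
  op7 P2: store L0 := 56 → I/I/M on L0; bus BusUpgr; mem=30
  op8 P2: store L0 := 69 → I/I/M on L0; bus (none); mem=30
  op9 P2: store L1 := 71 → I/I/M on L1; bus BusUpgr; mem=40
  op10 P1: store L0 := 7 → I/M/I on L0; bus BusRdX Flush; mem=69
  op11 P1: store L1 := 90 → I/M/I on L1; bus BusRdX Flush; mem=71
  op12 P2: store L1 := 26 → I/I/M on L1; bus BusRdX Flush; mem=90
  op13 P1: load  L1 → I/S/O on L1; bus BusRd; mem=90
  op14 P0: load  L1 → S/S/O on L1; bus BusRd; mem=90
  op15 P2: load  L1 → S/S/O on L1; bus (none); mem=90
  op16 P0: store L1 := 89 → M/I/I on L1; bus BusUpgr Flush; mem=26
  op17 P2: load  L0 → I/O/S on L0; bus BusRd; mem=69
  op18 P2: store L1 := 87 → I/I/M on L1; bus BusRdX Flush; mem=89
  op19 P2: store L1 := 25 → I/I/M on L1; bus (none); mem=89
  op20 P1: store L1 := 98 → I/M/I on L1; bus BusRdX Flush; mem=25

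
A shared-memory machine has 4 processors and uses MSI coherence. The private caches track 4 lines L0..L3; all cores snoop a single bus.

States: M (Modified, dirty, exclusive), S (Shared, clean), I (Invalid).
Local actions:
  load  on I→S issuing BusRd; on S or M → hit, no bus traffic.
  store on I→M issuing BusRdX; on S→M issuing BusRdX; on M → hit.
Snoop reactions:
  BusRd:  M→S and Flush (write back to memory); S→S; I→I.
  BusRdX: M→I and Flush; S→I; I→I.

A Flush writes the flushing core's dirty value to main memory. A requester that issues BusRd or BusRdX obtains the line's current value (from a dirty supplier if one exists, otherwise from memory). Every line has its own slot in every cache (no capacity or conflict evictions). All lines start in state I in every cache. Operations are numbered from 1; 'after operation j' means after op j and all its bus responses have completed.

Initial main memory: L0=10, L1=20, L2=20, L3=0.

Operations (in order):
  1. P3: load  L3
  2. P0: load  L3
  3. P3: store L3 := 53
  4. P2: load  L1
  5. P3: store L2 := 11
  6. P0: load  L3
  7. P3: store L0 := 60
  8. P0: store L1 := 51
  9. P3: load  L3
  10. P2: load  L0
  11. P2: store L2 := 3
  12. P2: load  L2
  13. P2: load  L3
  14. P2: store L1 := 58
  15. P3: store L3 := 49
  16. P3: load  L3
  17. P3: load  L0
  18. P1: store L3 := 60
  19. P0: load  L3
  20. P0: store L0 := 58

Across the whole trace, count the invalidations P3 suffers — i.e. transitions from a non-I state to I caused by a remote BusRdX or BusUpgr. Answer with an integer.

  op1 P3: load  L3 → I/I/I/S on L3; bus BusRd; mem=0
  op2 P0: load  L3 → S/I/I/S on L3; bus BusRd; mem=0
  op3 P3: store L3 := 53 → I/I/I/M on L3; bus BusRdX; mem=0
  op4 P2: load  L1 → I/I/S/I on L1; bus BusRd; mem=20
  op5 P3: store L2 := 11 → I/I/I/M on L2; bus BusRdX; mem=20
  op6 P0: load  L3 → S/I/I/S on L3; bus BusRd Flush; mem=53
  op7 P3: store L0 := 60 → I/I/I/M on L0; bus BusRdX; mem=10
  op8 P0: store L1 := 51 → M/I/I/I on L1; bus BusRdX; mem=20
  op9 P3: load  L3 → S/I/I/S on L3; bus (none); mem=53
  op10 P2: load  L0 → I/I/S/S on L0; bus BusRd Flush; mem=60
  op11 P2: store L2 := 3 → I/I/M/I on L2; bus BusRdX Flush; mem=11
  op12 P2: load  L2 → I/I/M/I on L2; bus (none); mem=11
  op13 P2: load  L3 → S/I/S/S on L3; bus BusRd; mem=53
  op14 P2: store L1 := 58 → I/I/M/I on L1; bus BusRdX Flush; mem=51
  op15 P3: store L3 := 49 → I/I/I/M on L3; bus BusRdX; mem=53
  op16 P3: load  L3 → I/I/I/M on L3; bus (none); mem=53
  op17 P3: load  L0 → I/I/S/S on L0; bus (none); mem=60
  op18 P1: store L3 := 60 → I/M/I/I on L3; bus BusRdX Flush; mem=49
  op19 P0: load  L3 → S/S/I/I on L3; bus BusRd Flush; mem=60
  op20 P0: store L0 := 58 → M/I/I/I on L0; bus BusRdX; mem=60

invalidations = 3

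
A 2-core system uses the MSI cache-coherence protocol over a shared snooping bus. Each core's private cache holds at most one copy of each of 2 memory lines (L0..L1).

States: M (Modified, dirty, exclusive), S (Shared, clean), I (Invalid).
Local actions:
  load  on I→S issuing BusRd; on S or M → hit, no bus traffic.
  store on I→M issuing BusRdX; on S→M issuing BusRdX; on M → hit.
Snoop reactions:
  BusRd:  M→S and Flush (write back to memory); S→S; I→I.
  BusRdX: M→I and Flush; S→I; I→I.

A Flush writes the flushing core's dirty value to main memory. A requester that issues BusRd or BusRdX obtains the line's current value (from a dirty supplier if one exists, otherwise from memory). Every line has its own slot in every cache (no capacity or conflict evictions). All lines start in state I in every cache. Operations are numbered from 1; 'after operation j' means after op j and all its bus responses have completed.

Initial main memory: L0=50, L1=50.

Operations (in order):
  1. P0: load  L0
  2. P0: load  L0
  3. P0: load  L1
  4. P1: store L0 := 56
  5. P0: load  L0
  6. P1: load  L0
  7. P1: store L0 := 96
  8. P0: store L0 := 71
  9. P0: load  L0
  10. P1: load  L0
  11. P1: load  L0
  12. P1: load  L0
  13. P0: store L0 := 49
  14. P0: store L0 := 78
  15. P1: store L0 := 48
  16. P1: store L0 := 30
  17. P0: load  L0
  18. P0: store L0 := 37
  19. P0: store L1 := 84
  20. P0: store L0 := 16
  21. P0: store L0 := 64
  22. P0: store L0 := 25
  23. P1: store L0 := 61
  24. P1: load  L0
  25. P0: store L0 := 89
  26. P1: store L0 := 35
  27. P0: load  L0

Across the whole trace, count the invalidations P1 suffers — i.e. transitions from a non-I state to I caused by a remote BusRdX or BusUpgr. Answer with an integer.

invalidations = 4

  op1 P0: load  L0 → S/I on L0; bus BusRd; mem=50
  op2 P0: load  L0 → S/I on L0; bus (none); mem=50
  op3 P0: load  L1 → S/I on L1; bus BusRd; mem=50
  op4 P1: store L0 := 56 → I/M on L0; bus BusRdX; mem=50
  op5 P0: load  L0 → S/S on L0; bus BusRd Flush; mem=56
  op6 P1: load  L0 → S/S on L0; bus (none); mem=56
  op7 P1: store L0 := 96 → I/M on L0; bus BusRdX; mem=56
  op8 P0: store L0 := 71 → M/I on L0; bus BusRdX Flush; mem=96
  op9 P0: load  L0 → M/I on L0; bus (none); mem=96
  op10 P1: load  L0 → S/S on L0; bus BusRd Flush; mem=71
  op11 P1: load  L0 → S/S on L0; bus (none); mem=71
  op12 P1: load  L0 → S/S on L0; bus (none); mem=71
  op13 P0: store L0 := 49 → M/I on L0; bus BusRdX; mem=71
  op14 P0: store L0 := 78 → M/I on L0; bus (none); mem=71
  op15 P1: store L0 := 48 → I/M on L0; bus BusRdX Flush; mem=78
  op16 P1: store L0 := 30 → I/M on L0; bus (none); mem=78
  op17 P0: load  L0 → S/S on L0; bus BusRd Flush; mem=30
  op18 P0: store L0 := 37 → M/I on L0; bus BusRdX; mem=30
  op19 P0: store L1 := 84 → M/I on L1; bus BusRdX; mem=50
  op20 P0: store L0 := 16 → M/I on L0; bus (none); mem=30
  op21 P0: store L0 := 64 → M/I on L0; bus (none); mem=30
  op22 P0: store L0 := 25 → M/I on L0; bus (none); mem=30
  op23 P1: store L0 := 61 → I/M on L0; bus BusRdX Flush; mem=25
  op24 P1: load  L0 → I/M on L0; bus (none); mem=25
  op25 P0: store L0 := 89 → M/I on L0; bus BusRdX Flush; mem=61
  op26 P1: store L0 := 35 → I/M on L0; bus BusRdX Flush; mem=89
  op27 P0: load  L0 → S/S on L0; bus BusRd Flush; mem=35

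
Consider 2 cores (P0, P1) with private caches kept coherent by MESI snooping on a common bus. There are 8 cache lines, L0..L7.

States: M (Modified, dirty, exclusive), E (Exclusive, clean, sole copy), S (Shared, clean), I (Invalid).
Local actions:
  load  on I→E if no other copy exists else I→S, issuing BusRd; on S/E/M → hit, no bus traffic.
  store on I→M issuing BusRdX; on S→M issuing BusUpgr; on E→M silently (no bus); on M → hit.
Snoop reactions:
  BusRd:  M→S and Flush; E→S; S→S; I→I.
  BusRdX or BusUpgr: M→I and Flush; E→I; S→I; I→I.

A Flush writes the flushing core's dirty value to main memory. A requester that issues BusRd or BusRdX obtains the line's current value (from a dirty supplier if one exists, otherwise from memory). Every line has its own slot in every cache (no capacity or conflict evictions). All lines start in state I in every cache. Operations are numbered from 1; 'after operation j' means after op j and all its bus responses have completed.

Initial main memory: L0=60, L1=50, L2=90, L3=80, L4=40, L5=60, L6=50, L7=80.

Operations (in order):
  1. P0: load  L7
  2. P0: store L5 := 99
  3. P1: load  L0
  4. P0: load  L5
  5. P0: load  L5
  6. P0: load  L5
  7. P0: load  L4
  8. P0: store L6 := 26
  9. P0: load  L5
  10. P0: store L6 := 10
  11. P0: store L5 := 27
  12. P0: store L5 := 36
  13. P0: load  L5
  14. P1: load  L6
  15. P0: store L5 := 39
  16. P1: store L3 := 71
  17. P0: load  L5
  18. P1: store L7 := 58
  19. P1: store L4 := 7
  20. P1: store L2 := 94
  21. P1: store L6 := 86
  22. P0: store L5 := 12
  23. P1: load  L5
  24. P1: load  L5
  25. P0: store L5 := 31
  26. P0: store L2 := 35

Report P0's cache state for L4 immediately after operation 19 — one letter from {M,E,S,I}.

[1] P0: load  L7 | P0:E(80), P1:I | bus: BusRd
[2] P0: store L5 := 99 | P0:M(99), P1:I | bus: BusRdX
[3] P1: load  L0 | P0:I, P1:E(60) | bus: BusRd
[4] P0: load  L5 | P0:M(99), P1:I | bus: none
[5] P0: load  L5 | P0:M(99), P1:I | bus: none
[6] P0: load  L5 | P0:M(99), P1:I | bus: none
[7] P0: load  L4 | P0:E(40), P1:I | bus: BusRd
[8] P0: store L6 := 26 | P0:M(26), P1:I | bus: BusRdX
[9] P0: load  L5 | P0:M(99), P1:I | bus: none
[10] P0: store L6 := 10 | P0:M(10), P1:I | bus: none
[11] P0: store L5 := 27 | P0:M(27), P1:I | bus: none
[12] P0: store L5 := 36 | P0:M(36), P1:I | bus: none
[13] P0: load  L5 | P0:M(36), P1:I | bus: none
[14] P1: load  L6 | P0:S(10), P1:S(10) | bus: BusRd,Flush
[15] P0: store L5 := 39 | P0:M(39), P1:I | bus: none
[16] P1: store L3 := 71 | P0:I, P1:M(71) | bus: BusRdX
[17] P0: load  L5 | P0:M(39), P1:I | bus: none
[18] P1: store L7 := 58 | P0:I, P1:M(58) | bus: BusRdX
[19] P1: store L4 := 7 | P0:I, P1:M(7) | bus: BusRdX
[20] P1: store L2 := 94 | P0:I, P1:M(94) | bus: BusRdX
[21] P1: store L6 := 86 | P0:I, P1:M(86) | bus: BusUpgr
[22] P0: store L5 := 12 | P0:M(12), P1:I | bus: none
[23] P1: load  L5 | P0:S(12), P1:S(12) | bus: BusRd,Flush
[24] P1: load  L5 | P0:S(12), P1:S(12) | bus: none
[25] P0: store L5 := 31 | P0:M(31), P1:I | bus: BusUpgr
[26] P0: store L2 := 35 | P0:M(35), P1:I | bus: BusRdX,Flush

state = I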